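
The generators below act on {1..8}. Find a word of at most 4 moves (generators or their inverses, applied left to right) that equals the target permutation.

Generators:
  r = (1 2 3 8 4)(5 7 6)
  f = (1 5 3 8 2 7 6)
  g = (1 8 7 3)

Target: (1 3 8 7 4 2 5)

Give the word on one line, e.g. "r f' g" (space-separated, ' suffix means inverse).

g g r' f

  after g: (1 8 7 3)
  after g: (1 7)(3 8)
  after r': (1 5 6 7 4 8 2)
  after f: (1 3 8 7 4 2 5)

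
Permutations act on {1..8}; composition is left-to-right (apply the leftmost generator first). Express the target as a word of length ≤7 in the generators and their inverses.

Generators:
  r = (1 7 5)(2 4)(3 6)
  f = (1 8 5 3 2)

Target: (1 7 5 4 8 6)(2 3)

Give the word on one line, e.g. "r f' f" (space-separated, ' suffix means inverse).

f f r' f f

  after f: (1 8 5 3 2)
  after f: (1 5 2 8 3)
  after r': (1 7)(2 8 6 3 5 4)
  after f: (1 7 8 6 2 5 4)
  after f: (1 7 5 4 8 6)(2 3)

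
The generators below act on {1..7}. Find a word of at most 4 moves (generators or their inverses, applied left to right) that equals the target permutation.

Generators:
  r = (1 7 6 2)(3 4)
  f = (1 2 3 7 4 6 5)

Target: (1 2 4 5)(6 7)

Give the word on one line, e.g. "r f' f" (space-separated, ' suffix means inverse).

r f r' f'

  after r: (1 7 6 2)(3 4)
  after f: (1 4 7 5)(3 6)
  after r': (1 3 7 5 2 6 4)
  after f': (1 2 4 5)(6 7)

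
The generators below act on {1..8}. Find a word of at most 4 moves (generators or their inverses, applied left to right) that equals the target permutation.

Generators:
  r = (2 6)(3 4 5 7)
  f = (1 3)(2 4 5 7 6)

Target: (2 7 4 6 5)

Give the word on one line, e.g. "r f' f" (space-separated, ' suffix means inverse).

f' f'

  after f': (1 3)(2 6 7 5 4)
  after f': (2 7 4 6 5)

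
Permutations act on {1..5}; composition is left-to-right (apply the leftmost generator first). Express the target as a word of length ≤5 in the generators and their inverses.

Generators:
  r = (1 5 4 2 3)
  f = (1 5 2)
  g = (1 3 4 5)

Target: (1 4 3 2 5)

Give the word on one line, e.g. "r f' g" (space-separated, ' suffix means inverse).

r r r f' r

  after r: (1 5 4 2 3)
  after r: (1 4 3 5 2)
  after r: (1 2 5 3 4)
  after f': (1 5 3 4 2)
  after r: (1 4 3 2 5)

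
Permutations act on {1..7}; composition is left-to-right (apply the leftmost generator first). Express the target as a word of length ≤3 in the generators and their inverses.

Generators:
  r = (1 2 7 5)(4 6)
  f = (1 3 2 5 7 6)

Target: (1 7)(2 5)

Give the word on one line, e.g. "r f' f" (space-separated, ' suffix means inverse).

  after r: (1 2 7 5)(4 6)
  after r: (1 7)(2 5)

r r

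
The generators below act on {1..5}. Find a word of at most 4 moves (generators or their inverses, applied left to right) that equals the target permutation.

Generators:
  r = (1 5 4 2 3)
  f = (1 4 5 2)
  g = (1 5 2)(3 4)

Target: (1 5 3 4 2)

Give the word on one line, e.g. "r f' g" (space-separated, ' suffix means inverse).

f' g'

  after f': (1 2 5 4)
  after g': (1 5 3 4 2)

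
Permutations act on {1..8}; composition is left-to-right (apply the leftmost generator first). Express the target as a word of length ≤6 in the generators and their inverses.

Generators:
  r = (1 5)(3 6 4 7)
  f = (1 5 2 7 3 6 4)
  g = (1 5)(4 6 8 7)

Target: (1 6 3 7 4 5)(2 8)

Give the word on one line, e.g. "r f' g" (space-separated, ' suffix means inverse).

f g f' g

  after f: (1 5 2 7 3 6 4)
  after g: (2 4 5)(3 8 7)
  after f': (1 4)(2 6 3 8)
  after g: (1 6 3 7 4 5)(2 8)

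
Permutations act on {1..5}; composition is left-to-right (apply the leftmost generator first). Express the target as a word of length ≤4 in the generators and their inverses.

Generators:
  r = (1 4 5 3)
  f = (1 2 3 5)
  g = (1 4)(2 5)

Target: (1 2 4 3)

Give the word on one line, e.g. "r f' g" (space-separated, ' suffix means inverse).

  after f: (1 2 3 5)
  after r': (1 2 5 3 4)
  after r': (1 2 4 3)

f r' r'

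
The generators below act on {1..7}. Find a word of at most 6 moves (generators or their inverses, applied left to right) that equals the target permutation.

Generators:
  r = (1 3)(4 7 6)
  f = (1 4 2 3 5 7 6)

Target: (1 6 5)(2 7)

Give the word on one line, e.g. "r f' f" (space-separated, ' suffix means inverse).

r f f f

  after r: (1 3)(4 7 6)
  after f: (1 5 7)(2 3 4 6)
  after f: (1 7 4)(2 5 6 3)
  after f: (1 6 5)(2 7)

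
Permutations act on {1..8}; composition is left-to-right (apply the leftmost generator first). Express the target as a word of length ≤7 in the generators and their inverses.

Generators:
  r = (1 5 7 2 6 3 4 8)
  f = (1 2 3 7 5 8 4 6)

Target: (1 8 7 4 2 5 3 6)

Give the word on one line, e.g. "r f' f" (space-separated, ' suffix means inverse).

  after f': (1 6 4 8 5 7 3 2)
  after r': (1 2 8)(3 7 6)
  after f': (2 5 7 4 8 6)
  after r: (1 5 2 7 8 3 4)
  after f: (1 8 7 4 2 5 3 6)

f' r' f' r f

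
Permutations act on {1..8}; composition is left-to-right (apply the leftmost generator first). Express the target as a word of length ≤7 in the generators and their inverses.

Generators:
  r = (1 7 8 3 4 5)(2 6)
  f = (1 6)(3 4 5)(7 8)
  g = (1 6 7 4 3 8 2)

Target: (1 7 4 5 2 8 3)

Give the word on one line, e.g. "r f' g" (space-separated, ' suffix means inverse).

  after r': (1 5 4 3 8 7)(2 6)
  after r': (1 4 8)(3 7 5)
  after r': (1 3)(2 6)(4 7)(5 8)
  after g: (1 8 5 2 7 3 6)
  after f: (1 7 4 5 2 8 3)

r' r' r' g f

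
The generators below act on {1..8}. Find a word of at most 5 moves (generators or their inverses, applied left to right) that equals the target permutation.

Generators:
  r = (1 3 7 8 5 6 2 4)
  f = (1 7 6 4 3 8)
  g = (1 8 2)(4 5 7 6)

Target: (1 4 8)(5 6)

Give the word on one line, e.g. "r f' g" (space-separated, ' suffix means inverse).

g r' g' r f

  after g: (1 8 2)(4 5 7 6)
  after r': (1 7 5 3)(2 4 8 6)
  after g': (1 5 3 2 6 8 7 4)
  after r: (1 6 5 7)(3 4)
  after f: (1 4 8)(5 6)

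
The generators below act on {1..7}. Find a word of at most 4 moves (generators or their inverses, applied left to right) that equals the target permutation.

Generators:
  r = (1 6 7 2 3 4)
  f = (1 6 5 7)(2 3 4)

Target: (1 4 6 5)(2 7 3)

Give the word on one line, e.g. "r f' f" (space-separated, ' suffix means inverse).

  after f: (1 6 5 7)(2 3 4)
  after r': (4 7)(5 6)
  after r': (1 4 6 5)(2 7 3)

f r' r'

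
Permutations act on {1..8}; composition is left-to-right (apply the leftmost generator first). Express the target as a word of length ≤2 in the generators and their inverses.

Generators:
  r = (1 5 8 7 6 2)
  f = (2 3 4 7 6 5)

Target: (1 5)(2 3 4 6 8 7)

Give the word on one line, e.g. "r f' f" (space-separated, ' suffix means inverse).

  after f: (2 3 4 7 6 5)
  after r: (1 5)(2 3 4 6 8 7)

f r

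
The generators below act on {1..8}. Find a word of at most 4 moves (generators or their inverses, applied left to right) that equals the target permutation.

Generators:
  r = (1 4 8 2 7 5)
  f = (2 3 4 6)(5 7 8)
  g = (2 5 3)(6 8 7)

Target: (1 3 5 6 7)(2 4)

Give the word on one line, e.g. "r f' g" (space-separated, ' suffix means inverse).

  after f': (2 6 4 3)(5 8 7)
  after r: (1 4 3 7)(2 6 8 5)
  after f': (1 3 5 6 7)(2 4)

f' r f'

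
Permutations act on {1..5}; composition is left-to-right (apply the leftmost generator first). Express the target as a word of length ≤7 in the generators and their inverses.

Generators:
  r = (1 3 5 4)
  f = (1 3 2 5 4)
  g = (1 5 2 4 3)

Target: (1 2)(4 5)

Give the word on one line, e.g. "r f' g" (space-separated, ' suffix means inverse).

  after f': (1 4 5 2 3)
  after g: (1 3 5 4 2)
  after f': (2 4 3)
  after g: (1 5 2 3 4)
  after g: (1 2)(4 5)

f' g f' g g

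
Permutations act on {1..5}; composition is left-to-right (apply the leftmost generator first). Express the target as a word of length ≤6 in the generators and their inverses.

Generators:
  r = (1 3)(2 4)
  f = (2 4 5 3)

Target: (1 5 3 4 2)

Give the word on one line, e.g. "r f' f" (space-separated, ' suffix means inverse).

  after r': (1 3)(2 4)
  after f: (1 2 5 3)
  after r': (1 4 2 5)
  after f: (1 5)(2 3)
  after r: (1 5 3 4 2)

r' f r' f r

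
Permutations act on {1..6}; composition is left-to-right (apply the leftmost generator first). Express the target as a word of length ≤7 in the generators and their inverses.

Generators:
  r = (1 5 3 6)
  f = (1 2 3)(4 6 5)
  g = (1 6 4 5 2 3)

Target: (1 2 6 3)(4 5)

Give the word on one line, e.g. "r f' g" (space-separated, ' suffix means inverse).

  after g: (1 6 4 5 2 3)
  after f': (1 4 6 5)
  after f': (1 5 3 2)
  after r: (1 3 2 5 6)
  after f': (1 2 6 3)(4 5)

g f' f' r f'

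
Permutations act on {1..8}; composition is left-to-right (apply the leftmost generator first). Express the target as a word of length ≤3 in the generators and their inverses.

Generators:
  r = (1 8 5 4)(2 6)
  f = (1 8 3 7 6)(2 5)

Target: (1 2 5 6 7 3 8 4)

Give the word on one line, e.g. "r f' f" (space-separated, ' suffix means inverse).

  after r': (1 4 5 8)(2 6)
  after r': (1 5)(4 8)
  after f': (1 2 5 6 7 3 8 4)

r' r' f'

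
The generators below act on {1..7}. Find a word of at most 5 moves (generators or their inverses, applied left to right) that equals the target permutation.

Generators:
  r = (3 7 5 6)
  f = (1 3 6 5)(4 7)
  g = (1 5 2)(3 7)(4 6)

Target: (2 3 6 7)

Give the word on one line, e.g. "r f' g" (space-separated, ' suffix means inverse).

  after g: (1 5 2)(3 7)(4 6)
  after f': (1 6 7)(2 5)(3 4)
  after r': (1 5 2 7)(3 4 6)
  after g': (2 3 6 7)

g f' r' g'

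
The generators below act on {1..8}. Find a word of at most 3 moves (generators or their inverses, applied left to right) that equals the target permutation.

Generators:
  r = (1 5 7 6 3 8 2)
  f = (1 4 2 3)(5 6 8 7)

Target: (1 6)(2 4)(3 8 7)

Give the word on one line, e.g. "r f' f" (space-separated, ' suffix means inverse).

f' r'

  after f': (1 3 2 4)(5 7 8 6)
  after r': (1 6)(2 4)(3 8 7)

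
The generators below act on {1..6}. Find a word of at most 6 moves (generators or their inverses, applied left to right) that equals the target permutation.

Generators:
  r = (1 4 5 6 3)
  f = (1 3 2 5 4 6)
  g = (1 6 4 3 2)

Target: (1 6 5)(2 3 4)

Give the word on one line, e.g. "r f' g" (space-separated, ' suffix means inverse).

  after r': (1 3 6 5 4)
  after f': (2 3 4 6)
  after r: (1 4 3 5 6 2)
  after f: (1 6 5)(2 3 4)

r' f' r f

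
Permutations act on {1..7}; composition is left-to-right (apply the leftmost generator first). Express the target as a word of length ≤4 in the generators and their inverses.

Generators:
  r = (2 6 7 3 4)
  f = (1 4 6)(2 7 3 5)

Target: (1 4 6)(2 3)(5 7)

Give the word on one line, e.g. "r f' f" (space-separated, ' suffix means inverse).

  after f': (1 6 4)(2 5 3 7)
  after f': (1 4 6)(2 3)(5 7)

f' f'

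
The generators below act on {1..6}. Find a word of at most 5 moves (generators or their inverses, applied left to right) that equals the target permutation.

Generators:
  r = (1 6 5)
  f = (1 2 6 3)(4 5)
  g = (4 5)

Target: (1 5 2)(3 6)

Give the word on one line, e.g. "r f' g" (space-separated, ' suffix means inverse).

r' g f'

  after r': (1 5 6)
  after g: (1 4 5 6)
  after f': (1 5 2)(3 6)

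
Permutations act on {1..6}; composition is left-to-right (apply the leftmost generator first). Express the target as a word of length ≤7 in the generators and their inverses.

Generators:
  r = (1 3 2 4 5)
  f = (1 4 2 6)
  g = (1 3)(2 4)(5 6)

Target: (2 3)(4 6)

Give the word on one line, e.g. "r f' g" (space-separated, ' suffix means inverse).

  after r: (1 3 2 4 5)
  after f: (1 3 6)(4 5)
  after f: (1 3)(2 6 4 5)
  after f: (1 3 4 5 6 2)
  after g: (2 3)(4 6)

r f f f g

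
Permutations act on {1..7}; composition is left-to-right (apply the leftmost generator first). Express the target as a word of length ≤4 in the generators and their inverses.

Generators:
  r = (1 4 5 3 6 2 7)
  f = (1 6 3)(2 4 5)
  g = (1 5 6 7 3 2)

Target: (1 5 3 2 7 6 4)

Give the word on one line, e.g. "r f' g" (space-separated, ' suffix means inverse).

f' f' r' r'

  after f': (1 3 6)(2 5 4)
  after f': (1 6 3)(2 4 5)
  after r': (1 3 7 2)(5 6)
  after r': (1 5 3 2 7 6 4)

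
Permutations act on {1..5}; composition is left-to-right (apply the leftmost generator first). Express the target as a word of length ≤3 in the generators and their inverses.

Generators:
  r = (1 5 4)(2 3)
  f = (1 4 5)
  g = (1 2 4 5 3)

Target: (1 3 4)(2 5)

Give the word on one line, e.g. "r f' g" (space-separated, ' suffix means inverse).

  after g: (1 2 4 5 3)
  after r': (1 3 4)(2 5)

g r'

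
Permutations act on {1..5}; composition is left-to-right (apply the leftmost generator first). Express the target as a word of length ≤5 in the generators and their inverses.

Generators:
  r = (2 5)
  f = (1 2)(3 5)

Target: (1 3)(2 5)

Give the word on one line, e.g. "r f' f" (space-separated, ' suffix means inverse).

r f' r' f

  after r: (2 5)
  after f': (1 2 3 5)
  after r': (1 5)(2 3)
  after f: (1 3)(2 5)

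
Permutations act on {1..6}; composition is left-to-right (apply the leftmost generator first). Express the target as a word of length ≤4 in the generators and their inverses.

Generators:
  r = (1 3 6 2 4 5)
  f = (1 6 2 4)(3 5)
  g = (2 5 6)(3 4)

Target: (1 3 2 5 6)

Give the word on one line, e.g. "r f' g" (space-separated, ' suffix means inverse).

f f g' r'

  after f: (1 6 2 4)(3 5)
  after f: (1 2)(4 6)
  after g': (1 6 3 4 5 2)
  after r': (1 3 2 5 6)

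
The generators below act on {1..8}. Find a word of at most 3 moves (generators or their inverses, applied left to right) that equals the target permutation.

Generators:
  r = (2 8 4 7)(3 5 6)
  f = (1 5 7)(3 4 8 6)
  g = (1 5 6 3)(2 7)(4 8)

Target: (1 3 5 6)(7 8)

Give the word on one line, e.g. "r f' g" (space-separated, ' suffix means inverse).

r' g'

  after r': (2 7 4 8)(3 6 5)
  after g': (1 3 5 6)(7 8)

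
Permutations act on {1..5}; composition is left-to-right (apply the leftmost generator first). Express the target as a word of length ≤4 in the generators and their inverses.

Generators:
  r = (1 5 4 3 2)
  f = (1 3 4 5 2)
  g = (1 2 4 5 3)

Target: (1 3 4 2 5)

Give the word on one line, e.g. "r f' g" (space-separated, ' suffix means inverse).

  after r: (1 5 4 3 2)
  after f': (1 4)(3 5)
  after f': (1 3 4 2 5)

r f' f'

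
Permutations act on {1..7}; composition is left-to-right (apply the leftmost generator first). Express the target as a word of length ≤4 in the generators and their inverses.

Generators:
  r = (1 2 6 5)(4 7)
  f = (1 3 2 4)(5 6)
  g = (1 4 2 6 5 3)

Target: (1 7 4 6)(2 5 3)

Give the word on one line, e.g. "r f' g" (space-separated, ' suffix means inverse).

  after g: (1 4 2 6 5 3)
  after r: (1 7 4 6)(2 5 3)

g r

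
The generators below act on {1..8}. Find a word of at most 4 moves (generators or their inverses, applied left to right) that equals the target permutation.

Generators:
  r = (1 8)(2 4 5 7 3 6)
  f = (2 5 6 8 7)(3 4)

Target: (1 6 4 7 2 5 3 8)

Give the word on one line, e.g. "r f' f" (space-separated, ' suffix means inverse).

  after r': (1 8)(2 6 3 7 5 4)
  after f': (1 6 4 7 2 5 3 8)

r' f'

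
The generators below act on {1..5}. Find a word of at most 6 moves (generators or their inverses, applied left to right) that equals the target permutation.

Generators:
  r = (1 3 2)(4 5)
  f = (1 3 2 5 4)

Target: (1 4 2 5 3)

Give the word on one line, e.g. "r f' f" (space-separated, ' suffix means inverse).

  after r': (1 2 3)(4 5)
  after r': (1 3 2)
  after f': (2 4 5)
  after f': (1 4 2 5 3)

r' r' f' f'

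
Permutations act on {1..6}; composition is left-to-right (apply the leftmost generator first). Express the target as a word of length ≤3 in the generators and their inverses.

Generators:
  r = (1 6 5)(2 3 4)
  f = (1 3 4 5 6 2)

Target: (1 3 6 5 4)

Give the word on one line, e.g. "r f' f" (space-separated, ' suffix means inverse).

  after f: (1 3 4 5 6 2)
  after f: (1 4 6)(2 3 5)
  after r': (1 3 6 5 4)

f f r'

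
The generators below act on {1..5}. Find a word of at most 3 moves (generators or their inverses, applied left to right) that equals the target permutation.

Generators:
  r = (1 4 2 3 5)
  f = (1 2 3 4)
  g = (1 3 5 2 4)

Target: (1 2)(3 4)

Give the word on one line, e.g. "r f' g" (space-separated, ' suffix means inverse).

g' r

  after g': (1 4 2 5 3)
  after r: (1 2)(3 4)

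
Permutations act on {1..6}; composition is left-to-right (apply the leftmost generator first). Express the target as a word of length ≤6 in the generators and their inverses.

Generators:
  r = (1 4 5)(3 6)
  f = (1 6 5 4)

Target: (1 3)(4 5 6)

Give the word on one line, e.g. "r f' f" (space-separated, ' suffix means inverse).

r f r' f' r

  after r: (1 4 5)(3 6)
  after f: (3 5 6)
  after r': (1 5 3 4)
  after f': (1 6)(3 5)
  after r: (1 3)(4 5 6)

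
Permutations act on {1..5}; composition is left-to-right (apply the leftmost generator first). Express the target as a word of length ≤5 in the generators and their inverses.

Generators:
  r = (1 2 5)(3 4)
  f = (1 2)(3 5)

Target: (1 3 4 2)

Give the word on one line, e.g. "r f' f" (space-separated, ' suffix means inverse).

r' f' r r

  after r': (1 5 2)(3 4)
  after f': (1 3 4 5)
  after r: (1 4)(2 5)
  after r: (1 3 4 2)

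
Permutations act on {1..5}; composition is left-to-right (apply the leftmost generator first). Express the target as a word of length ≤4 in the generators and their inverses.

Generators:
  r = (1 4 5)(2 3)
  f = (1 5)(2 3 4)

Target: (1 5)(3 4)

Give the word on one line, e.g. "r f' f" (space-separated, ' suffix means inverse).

  after r': (1 5 4)(2 3)
  after r': (1 4 5)
  after r': (2 3)
  after f': (1 5)(3 4)

r' r' r' f'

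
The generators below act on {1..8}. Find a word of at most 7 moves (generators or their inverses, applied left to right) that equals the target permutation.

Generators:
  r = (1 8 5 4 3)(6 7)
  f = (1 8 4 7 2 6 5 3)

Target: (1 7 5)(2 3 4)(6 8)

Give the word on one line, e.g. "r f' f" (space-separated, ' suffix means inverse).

  after r: (1 8 5 4 3)(6 7)
  after f': (2 7)(4 5 8 6)
  after f': (1 3 5)(2 4 6 8)
  after r': (1 4 7 6)(2 5 3 8)
  after f: (1 7 5)(2 3 4)(6 8)

r f' f' r' f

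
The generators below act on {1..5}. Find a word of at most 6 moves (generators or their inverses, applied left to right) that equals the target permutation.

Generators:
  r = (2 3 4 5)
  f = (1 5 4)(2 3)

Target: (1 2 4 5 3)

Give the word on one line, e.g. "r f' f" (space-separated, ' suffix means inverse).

  after f: (1 5 4)(2 3)
  after r': (1 4)(3 5)
  after f': (1 5 2 3)
  after r: (1 2 4 5 3)

f r' f' r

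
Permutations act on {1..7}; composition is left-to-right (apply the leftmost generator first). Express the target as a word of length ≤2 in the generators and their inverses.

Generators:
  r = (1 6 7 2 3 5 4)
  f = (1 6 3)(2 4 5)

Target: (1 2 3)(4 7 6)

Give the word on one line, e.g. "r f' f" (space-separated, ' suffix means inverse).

  after f': (1 3 6)(2 5 4)
  after r': (1 2 3)(4 7 6)

f' r'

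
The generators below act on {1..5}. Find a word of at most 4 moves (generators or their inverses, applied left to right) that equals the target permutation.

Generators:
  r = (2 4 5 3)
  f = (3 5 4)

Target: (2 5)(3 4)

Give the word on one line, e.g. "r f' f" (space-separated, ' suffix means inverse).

  after f': (3 4 5)
  after r': (2 3)
  after f': (2 4 5 3)
  after r: (2 5)(3 4)

f' r' f' r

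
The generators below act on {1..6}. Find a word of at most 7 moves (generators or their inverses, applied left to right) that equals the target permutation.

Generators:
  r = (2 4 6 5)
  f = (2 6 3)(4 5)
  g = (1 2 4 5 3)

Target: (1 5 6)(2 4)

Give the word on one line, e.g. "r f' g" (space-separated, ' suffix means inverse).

r' f' g r g

  after r': (2 5 6 4)
  after f': (2 4 3 6 5)
  after g: (1 2 5 4)(3 6)
  after r: (1 4)(3 5 6)
  after g: (1 5 6)(2 4)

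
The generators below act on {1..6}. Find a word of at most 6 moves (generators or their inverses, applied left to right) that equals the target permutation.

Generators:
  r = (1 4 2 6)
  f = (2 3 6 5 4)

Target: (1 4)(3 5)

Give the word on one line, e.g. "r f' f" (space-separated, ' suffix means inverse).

  after f: (2 3 6 5 4)
  after r': (1 6 5)(2 3)
  after r': (1 2 3 4)(5 6)
  after f': (1 4)(3 5)

f r' r' f'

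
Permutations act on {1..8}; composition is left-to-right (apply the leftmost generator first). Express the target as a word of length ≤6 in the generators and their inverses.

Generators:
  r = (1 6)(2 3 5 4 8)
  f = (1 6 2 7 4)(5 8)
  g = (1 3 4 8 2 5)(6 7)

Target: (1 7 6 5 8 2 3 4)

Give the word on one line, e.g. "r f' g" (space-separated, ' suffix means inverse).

r r r g'

  after r: (1 6)(2 3 5 4 8)
  after r: (2 5 8 3 4)
  after r: (1 6)(2 4 3 8 5)
  after g': (1 7 6 5 8 2 3 4)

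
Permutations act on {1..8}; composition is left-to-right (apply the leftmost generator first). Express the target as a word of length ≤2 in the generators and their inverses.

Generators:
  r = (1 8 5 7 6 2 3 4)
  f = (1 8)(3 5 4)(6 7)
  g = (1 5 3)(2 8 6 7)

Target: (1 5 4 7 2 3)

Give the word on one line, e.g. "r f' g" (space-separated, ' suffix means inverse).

f' r

  after f': (1 8)(3 4 5)(6 7)
  after r: (1 5 4 7 2 3)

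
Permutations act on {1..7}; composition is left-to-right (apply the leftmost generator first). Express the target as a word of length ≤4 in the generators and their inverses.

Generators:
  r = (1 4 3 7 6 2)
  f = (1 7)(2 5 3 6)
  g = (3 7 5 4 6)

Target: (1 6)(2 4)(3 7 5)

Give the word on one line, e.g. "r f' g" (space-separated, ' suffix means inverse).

g f' g' f

  after g: (3 7 5 4 6)
  after f': (1 7 2 6 5 4 3)
  after g': (1 3)(2 4 6 7)
  after f: (1 6)(2 4)(3 7 5)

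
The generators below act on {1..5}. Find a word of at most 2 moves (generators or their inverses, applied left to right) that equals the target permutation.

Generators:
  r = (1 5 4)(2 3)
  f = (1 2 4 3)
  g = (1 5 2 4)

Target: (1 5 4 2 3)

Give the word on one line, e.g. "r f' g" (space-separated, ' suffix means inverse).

g f

  after g: (1 5 2 4)
  after f: (1 5 4 2 3)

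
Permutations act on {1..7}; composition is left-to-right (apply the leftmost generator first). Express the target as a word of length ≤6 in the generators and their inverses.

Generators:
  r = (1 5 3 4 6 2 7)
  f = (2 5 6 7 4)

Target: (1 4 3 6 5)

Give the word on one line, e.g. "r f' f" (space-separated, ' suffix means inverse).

  after f: (2 5 6 7 4)
  after r': (1 7 3 5 4 6 2)
  after f': (1 6 4 5 7 3 2)
  after r: (1 2 5)(3 7 4)
  after f': (1 4 3 6 5)

f r' f' r f'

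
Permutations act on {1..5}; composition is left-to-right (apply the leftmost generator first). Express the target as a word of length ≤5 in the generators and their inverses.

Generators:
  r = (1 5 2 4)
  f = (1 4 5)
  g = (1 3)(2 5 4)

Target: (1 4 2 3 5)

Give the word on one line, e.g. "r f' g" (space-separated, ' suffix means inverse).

g' f f g f

  after g': (1 3)(2 4 5)
  after f: (1 3 4)(2 5)
  after f: (1 3 5 2)
  after g: (2 3 4)
  after f: (1 4 2 3 5)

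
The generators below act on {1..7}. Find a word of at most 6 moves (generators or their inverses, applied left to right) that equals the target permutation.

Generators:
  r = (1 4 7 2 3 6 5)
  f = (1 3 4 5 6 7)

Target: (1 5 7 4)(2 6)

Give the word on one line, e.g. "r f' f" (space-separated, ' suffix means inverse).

f' r r f' r'

  after f': (1 7 6 5 4 3)
  after r: (1 2 3 4 6)(5 7)
  after r: (1 3 7)(2 6 4 5)
  after f': (2 5)(3 6)
  after r': (1 5 7 4)(2 6)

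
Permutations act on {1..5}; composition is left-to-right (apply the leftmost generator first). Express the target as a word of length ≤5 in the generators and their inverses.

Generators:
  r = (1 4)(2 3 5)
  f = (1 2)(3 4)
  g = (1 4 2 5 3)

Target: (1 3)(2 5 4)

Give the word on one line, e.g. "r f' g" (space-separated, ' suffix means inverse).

g r g f'

  after g: (1 4 2 5 3)
  after r: (3 4)
  after g: (1 4)(2 5 3)
  after f': (1 3)(2 5 4)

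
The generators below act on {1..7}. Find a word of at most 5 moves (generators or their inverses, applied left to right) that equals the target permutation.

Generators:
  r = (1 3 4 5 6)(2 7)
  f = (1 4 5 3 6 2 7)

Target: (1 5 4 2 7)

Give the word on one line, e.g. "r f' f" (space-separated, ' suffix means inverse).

  after r: (1 3 4 5 6)(2 7)
  after r: (1 4 6 3 5)
  after f: (1 5 4 2 7)

r r f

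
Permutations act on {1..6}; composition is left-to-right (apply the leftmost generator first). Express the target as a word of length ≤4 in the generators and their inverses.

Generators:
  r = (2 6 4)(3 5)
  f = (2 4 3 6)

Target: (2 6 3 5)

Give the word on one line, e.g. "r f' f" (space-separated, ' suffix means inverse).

r' f' f'

  after r': (2 4 6)(3 5)
  after f': (3 5 4)
  after f': (2 6 3 5)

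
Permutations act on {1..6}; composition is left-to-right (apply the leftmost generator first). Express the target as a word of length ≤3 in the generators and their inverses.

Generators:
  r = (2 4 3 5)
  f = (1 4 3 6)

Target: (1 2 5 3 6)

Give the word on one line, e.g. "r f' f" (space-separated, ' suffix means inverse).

  after f: (1 4 3 6)
  after r': (1 2 5 3 6)

f r'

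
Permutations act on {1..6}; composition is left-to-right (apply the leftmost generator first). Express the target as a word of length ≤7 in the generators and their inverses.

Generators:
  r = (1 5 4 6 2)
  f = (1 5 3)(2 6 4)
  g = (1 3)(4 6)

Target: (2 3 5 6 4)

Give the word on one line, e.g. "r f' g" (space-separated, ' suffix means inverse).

  after f': (1 3 5)(2 4 6)
  after g: (2 6)(3 5)
  after f': (1 3)(4 6)
  after r: (1 3 5 4 2)
  after g': (2 3 5 6 4)

f' g f' r g'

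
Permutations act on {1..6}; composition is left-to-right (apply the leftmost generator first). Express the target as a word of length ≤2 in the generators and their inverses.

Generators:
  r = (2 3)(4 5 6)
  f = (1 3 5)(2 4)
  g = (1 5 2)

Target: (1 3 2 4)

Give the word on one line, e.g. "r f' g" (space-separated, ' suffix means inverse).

f g

  after f: (1 3 5)(2 4)
  after g: (1 3 2 4)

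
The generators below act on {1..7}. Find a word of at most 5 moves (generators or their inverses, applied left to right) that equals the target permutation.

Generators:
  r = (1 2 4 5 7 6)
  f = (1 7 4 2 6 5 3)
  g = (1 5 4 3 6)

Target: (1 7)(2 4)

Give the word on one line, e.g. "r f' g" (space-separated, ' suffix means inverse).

  after g: (1 5 4 3 6)
  after g: (1 4 6 5 3)
  after f': (1 7)(2 4)

g g f'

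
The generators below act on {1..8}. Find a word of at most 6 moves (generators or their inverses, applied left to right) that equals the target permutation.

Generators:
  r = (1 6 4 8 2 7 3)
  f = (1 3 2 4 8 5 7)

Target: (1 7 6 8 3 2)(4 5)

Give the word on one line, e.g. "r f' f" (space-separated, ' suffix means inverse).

f r' f f r'

  after f: (1 3 2 4 8 5 7)
  after r': (1 7 3 8 5 2 6)
  after f: (2 6 3 5 4 8 7)
  after f: (1 3 7 4 5 8)(2 6)
  after r': (1 7 6 8 3 2)(4 5)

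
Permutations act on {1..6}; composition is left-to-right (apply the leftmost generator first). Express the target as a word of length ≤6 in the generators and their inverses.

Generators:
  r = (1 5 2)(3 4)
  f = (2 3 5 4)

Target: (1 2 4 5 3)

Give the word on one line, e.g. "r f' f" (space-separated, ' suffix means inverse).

f' r f f

  after f': (2 4 5 3)
  after r: (1 5 4 2 3)
  after f: (1 4 3)(2 5)
  after f: (1 2 4 5 3)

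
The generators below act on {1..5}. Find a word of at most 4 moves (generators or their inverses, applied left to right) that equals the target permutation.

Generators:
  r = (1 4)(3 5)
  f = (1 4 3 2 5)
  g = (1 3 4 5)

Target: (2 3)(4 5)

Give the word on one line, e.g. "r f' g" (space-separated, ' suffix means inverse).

r f'

  after r: (1 4)(3 5)
  after f': (2 3)(4 5)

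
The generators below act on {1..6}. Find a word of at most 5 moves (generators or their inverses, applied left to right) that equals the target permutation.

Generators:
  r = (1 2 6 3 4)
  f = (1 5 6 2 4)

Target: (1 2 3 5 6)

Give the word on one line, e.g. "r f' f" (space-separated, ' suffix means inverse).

r' r' r' f

  after r': (1 4 3 6 2)
  after r': (1 3 2 4 6)
  after r': (1 6 4 2 3)
  after f: (1 2 3 5 6)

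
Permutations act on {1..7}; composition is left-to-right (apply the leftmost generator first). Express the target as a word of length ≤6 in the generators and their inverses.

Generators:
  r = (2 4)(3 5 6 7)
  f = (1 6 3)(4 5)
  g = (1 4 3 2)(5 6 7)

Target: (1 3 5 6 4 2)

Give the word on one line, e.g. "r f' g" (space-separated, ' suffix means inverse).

f r' g f

  after f: (1 6 3)(4 5)
  after r': (1 5 2 4 3)(6 7)
  after g: (1 6 5)(2 3 4)
  after f: (1 3 5 6 4 2)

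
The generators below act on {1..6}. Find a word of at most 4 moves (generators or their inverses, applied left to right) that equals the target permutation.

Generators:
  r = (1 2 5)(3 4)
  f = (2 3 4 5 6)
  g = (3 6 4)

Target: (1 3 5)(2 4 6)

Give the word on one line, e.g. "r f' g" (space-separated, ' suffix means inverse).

f r' f' r

  after f: (2 3 4 5 6)
  after r': (1 5 6)(2 4)
  after f': (1 4 6)(2 3)
  after r: (1 3 5)(2 4 6)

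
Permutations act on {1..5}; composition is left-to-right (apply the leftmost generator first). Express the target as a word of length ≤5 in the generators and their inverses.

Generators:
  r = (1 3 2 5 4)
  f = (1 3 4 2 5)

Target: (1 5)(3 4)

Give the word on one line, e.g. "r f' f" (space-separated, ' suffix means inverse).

  after r': (1 4 5 2 3)
  after f: (1 2 4)
  after f: (1 5)(3 4)

r' f f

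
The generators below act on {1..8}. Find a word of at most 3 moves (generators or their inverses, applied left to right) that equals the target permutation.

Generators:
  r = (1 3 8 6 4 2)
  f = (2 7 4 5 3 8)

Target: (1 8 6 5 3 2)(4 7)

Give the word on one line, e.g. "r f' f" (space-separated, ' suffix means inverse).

r f

  after r: (1 3 8 6 4 2)
  after f: (1 8 6 5 3 2)(4 7)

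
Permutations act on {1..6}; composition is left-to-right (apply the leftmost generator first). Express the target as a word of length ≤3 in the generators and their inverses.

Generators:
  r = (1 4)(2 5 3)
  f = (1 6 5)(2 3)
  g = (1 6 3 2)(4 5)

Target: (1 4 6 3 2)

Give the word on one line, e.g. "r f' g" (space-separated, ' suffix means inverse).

  after f': (1 5 6)(2 3)
  after g': (1 4 5)(2 6)
  after f': (1 4 6 3 2)

f' g' f'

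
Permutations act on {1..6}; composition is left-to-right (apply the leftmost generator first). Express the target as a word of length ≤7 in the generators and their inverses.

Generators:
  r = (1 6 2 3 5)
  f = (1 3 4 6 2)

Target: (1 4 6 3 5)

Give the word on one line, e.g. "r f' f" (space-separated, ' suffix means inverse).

  after r': (1 5 3 2 6)
  after f': (1 5)(2 4 3 6)
  after r': (1 3)(2 4)
  after f: (1 4)(2 6)
  after r: (1 4 6 3 5)

r' f' r' f r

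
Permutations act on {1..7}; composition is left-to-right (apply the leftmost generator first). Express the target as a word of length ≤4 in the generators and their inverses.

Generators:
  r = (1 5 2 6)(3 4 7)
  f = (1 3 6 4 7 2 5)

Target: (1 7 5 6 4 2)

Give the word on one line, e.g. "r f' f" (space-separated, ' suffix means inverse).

  after r': (1 6 2 5)(3 7 4)
  after f': (1 3 4)(6 7)
  after r: (1 4 5 2 6 3 7)
  after r: (1 7 5 6 4 2)

r' f' r r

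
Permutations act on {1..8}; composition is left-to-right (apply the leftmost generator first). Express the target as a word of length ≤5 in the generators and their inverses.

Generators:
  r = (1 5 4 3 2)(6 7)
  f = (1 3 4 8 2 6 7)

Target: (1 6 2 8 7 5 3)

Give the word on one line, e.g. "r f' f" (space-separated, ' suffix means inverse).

r' f f r

  after r': (1 2 3 4 5)(6 7)
  after f: (1 6)(2 4 5 3 8)
  after f: (1 7)(2 8 6 3)(4 5)
  after r: (1 6 2 8 7 5 3)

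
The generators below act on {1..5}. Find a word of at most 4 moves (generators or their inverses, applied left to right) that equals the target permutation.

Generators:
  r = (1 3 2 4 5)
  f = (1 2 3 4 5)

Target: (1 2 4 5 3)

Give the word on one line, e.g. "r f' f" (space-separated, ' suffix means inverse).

  after f': (1 5 4 3 2)
  after r': (1 4)(2 5)
  after r': (1 2 4 5 3)

f' r' r'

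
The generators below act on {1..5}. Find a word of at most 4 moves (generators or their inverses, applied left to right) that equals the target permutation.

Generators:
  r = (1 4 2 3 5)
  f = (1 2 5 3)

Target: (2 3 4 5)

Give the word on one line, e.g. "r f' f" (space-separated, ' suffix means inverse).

r' f r r

  after r': (1 5 3 2 4)
  after f: (1 3 5)(2 4)
  after r: (1 5 4 3)
  after r: (2 3 4 5)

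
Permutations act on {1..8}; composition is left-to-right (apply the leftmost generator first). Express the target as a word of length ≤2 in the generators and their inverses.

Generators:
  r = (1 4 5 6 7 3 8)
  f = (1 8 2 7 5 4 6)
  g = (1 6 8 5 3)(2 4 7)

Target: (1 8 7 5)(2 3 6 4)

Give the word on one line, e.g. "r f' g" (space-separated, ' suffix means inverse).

g' r

  after g': (1 3 5 8 6)(2 7 4)
  after r: (1 8 7 5)(2 3 6 4)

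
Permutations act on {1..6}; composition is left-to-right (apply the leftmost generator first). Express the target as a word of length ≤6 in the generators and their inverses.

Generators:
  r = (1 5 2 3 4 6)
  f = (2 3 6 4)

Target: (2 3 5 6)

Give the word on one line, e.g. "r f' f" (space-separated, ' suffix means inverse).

  after r: (1 5 2 3 4 6)
  after f: (1 5 3 2 6)
  after r': (2 4 3 5)
  after f: (3 5)(4 6)
  after f: (2 3 5 6)

r f r' f f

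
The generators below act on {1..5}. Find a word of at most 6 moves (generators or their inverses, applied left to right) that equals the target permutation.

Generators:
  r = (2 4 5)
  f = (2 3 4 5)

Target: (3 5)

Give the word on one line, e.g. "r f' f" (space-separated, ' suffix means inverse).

  after r: (2 4 5)
  after r: (2 5 4)
  after f': (2 4 5 3)
  after r': (3 5)

r r f' r'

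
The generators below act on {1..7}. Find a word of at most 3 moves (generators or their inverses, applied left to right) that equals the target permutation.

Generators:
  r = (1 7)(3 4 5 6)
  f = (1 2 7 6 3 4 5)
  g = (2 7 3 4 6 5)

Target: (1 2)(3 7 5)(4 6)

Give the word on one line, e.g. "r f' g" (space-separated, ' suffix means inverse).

r' f'

  after r': (1 7)(3 6 5 4)
  after f': (1 2)(3 7 5)(4 6)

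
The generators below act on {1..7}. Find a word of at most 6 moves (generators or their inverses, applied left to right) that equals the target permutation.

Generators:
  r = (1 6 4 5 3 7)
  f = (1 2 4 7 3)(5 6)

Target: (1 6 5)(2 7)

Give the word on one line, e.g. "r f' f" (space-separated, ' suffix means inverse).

f r r f r'

  after f: (1 2 4 7 3)(5 6)
  after r: (1 2 5 4)(3 6)
  after r: (1 2 3 4 6 7)
  after f: (1 4 5 6 3 7 2)
  after r': (1 6 5)(2 7)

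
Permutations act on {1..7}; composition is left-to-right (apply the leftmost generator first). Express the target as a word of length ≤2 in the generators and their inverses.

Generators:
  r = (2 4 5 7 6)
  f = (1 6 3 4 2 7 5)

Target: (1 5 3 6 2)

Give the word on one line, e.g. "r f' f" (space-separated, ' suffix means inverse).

r' f'

  after r': (2 6 7 5 4)
  after f': (1 5 3 6 2)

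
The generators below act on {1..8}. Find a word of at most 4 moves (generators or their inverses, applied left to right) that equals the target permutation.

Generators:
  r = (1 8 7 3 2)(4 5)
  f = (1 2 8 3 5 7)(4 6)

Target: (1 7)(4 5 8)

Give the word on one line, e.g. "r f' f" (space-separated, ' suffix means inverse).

f f r

  after f: (1 2 8 3 5 7)(4 6)
  after f: (1 8 5)(2 3 7)
  after r: (1 7)(4 5 8)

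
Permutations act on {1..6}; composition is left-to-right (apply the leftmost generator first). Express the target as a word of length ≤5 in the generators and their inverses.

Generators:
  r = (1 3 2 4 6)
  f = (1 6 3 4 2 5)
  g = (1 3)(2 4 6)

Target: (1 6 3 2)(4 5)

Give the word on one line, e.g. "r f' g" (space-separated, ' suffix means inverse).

g f' r g' f'

  after g: (1 3)(2 4 6)
  after f': (1 6 4)(2 3 5)
  after r: (3 5 4)
  after g': (1 3 5 2 6 4)
  after f': (1 6 3 2)(4 5)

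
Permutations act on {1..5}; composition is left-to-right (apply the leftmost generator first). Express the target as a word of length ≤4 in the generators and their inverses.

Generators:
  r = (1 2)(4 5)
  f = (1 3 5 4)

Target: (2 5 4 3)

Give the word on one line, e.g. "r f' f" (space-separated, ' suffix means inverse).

r' f' r'

  after r': (1 2)(4 5)
  after f': (1 2 4 3)
  after r': (2 5 4 3)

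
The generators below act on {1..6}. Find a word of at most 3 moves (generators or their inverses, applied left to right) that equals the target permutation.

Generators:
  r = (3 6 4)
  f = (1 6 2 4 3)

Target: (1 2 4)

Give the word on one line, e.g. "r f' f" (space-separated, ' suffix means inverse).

  after f: (1 6 2 4 3)
  after f: (1 2 3 6 4)
  after r': (1 2 4)

f f r'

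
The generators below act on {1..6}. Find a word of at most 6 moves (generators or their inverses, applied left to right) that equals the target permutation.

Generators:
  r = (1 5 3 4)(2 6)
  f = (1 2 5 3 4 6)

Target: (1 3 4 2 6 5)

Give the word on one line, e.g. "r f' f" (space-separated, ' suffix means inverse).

  after r: (1 5 3 4)(2 6)
  after f': (1 2 4 6)
  after f': (2 3 5)
  after r: (1 5 6 2 4)
  after f: (1 3 4 2 6 5)

r f' f' r f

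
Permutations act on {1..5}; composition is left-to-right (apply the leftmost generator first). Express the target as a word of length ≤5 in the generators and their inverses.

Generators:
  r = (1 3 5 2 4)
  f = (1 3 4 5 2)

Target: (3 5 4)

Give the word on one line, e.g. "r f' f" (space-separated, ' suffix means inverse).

f' r r r f'

  after f': (1 2 5 4 3)
  after r: (1 4 5)
  after r: (2 4)(3 5)
  after r: (1 3 2)
  after f': (3 5 4)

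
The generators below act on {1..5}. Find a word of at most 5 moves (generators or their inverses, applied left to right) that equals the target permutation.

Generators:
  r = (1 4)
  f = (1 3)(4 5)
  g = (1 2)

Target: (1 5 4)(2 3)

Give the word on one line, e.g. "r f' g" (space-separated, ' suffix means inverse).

r g' f' g'

  after r: (1 4)
  after g': (1 4 2)
  after f': (1 5 4 2 3)
  after g': (1 5 4)(2 3)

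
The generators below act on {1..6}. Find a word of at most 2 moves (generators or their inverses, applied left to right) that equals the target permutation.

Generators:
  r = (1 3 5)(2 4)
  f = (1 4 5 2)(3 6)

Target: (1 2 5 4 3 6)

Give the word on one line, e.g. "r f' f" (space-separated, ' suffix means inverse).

f r'

  after f: (1 4 5 2)(3 6)
  after r': (1 2 5 4 3 6)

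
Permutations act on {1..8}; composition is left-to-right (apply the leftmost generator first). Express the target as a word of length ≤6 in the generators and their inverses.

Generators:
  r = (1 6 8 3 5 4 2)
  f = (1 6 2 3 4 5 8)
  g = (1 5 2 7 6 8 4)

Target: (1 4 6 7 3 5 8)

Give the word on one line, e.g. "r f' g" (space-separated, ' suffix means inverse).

f' r g' f

  after f': (1 8 5 4 3 2 6)
  after r: (1 3)(2 8 4 5)
  after g': (1 3 4)(2 6 7)
  after f: (1 4 6 7 3 5 8)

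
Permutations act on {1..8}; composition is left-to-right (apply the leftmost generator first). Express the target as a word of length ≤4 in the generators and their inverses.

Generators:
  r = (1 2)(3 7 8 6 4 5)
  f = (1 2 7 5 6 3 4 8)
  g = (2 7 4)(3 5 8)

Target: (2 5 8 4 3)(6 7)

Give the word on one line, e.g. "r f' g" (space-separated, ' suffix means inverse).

  after r': (1 2)(3 5 4 6 8 7)
  after f': (2 8)(3 7 6 4 5)
  after g': (2 5 8 4 3)(6 7)

r' f' g'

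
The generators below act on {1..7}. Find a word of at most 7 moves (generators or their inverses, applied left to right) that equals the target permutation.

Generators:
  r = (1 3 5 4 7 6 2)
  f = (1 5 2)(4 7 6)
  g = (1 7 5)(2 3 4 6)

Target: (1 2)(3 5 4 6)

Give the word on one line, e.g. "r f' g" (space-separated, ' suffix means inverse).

g r' g' r' r'

  after g: (1 7 5)(2 3 4 6)
  after r': (1 4 7 3 5 2)
  after g': (1 3 7 2 5 6 4)
  after r': (2 3 4)(5 7 6)
  after r': (1 2)(3 5 4 6)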